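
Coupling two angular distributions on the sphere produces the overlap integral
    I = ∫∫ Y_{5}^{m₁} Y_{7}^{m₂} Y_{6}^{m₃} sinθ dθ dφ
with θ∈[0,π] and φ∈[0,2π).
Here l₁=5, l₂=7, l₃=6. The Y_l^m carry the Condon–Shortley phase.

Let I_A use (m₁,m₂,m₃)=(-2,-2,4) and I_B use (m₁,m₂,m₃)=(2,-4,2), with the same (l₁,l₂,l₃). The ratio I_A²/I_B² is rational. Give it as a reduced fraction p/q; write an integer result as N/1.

Same 5,7,6: normalisation and zero-m 3j drop out of the ratio.
A: Δ: 6! 4! 8! / 19! → 1/174594420; sum: t=3:−1/1244160 t=4:+1/1451520 t=5:−1/19353600 = -29/174182400; 3j²(5 7 6; -2 -2 4) = Δ·Π!·Σ² = 841/554268  (sign -1)
B: Δ: 6! 4! 8! / 19! → 1/174594420; sum: t=0:+1/3110400 t=1:−1/691200 t=2:+1/1451520 t=3:−1/34836480 = -1/2150400; 3j²(5 7 6; 2 -4 2) = Δ·Π!·Σ² = 729/83980  (sign -1)
I_A²/I_B² = (841/554268)/(729/83980) = 4205/24057

4205/24057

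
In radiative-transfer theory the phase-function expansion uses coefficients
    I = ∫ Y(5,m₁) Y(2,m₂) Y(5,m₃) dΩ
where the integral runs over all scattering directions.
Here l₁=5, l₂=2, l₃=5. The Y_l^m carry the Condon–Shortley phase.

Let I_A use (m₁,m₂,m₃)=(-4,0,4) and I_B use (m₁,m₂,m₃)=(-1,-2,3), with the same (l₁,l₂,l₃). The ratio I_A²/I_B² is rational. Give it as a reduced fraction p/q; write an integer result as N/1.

9/28

Same 5,2,5: normalisation and zero-m 3j drop out of the ratio.
A: Δ: 2! 8! 2! / 13! → 1/38610; sum: t=1:−1/40320 t=2:+1/20160 = 1/40320; 3j²(5 2 5; -4 0 4) = Δ·Π!·Σ² = 6/715  (sign -1)
B: Δ: 2! 8! 2! / 13! → 1/38610; sum: t=0:+1/5760 = 1/5760; 3j²(5 2 5; -1 -2 3) = Δ·Π!·Σ² = 56/2145  (sign +1)
I_A²/I_B² = (6/715)/(56/2145) = 9/28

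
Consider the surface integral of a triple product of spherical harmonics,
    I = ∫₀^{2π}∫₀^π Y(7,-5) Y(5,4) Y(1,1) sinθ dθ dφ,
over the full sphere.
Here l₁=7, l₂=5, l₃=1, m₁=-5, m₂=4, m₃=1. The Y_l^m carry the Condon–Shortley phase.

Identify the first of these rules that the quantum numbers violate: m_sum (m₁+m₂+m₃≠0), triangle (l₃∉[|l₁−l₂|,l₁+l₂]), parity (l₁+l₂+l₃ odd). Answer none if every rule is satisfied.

triangle

m₁+m₂+m₃ = -5 + 4 + 1 = 0  ✓
triangle: |7−5|=2 ≤ l₃=1 ≤ 7+5=12  ✗
parity: l₁+l₂+l₃ = 13 is odd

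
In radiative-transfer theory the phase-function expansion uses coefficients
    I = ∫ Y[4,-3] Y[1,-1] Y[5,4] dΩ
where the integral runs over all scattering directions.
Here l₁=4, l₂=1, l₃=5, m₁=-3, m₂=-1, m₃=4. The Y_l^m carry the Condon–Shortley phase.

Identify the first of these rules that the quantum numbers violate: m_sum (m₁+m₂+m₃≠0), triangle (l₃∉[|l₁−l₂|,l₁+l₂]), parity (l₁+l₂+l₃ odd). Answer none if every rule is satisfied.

none

Σmᵢ = 0  ✓
l₃∈[|l₁−l₂|,l₁+l₂]=[3,5], have l₃=5  ✓
Σlᵢ = 10 ⇒ even  ✓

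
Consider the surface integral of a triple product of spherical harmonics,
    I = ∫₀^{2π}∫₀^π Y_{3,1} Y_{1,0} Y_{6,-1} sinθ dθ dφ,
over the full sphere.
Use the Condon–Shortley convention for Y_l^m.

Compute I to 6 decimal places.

0.000000

triangle: need 2≤l₃≤4, have 6; I=0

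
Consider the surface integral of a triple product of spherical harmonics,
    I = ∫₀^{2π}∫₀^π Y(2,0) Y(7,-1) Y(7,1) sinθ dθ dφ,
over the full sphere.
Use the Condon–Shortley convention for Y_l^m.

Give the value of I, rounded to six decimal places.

Rules hold: Σm=0, L=16 even, 5≤7≤9.
N = 5·15·15 = 1125
Δ = 2!·2!·12!/17! = 1/185640
Racah Σ t=0..2: t=0:+1/2419200 t=1:−1/518400 t=2:+1/2419200 = -1/907200
⇒ 3j(2 7 7; 0 0 0)² = 56/3315, sgn +1
Racah Σ t=0..2: t=0:+1/2073600 t=1:−1/604800 t=2:+1/3870720 = -53/58060800
⇒ 3j(2 7 7; 0 -1 1)² = 2809/185640, sgn -1
4πI² = N·(3j₀)²·(3jₘ)² = 14045/48841
I = -1·√(0.287566/4π) = -0.15127378

-0.151274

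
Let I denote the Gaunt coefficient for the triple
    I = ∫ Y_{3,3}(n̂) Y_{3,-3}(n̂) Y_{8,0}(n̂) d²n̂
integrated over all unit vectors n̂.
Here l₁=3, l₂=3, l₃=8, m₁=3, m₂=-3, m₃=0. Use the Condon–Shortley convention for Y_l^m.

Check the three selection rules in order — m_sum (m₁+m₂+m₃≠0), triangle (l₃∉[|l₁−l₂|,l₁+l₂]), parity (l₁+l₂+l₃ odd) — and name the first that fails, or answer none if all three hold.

triangle

m₁+m₂+m₃ = 3 − 3 + 0 = 0  ✓
triangle: |3−3|=0 ≤ l₃=8 ≤ 3+3=6  ✗
parity: l₁+l₂+l₃ = 14 is even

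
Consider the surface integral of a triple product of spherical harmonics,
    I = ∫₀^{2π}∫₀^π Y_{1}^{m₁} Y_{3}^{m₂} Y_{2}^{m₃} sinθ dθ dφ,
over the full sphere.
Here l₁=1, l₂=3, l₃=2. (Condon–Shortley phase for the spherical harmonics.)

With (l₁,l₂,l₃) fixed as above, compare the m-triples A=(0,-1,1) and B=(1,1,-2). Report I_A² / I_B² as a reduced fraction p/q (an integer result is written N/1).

Same 1,3,2: normalisation and zero-m 3j drop out of the ratio.
A: Δ: 2! 0! 4! / 7! → 1/105; sum: t=1:−1/6 = -1/6; 3j²(1 3 2; 0 -1 1) = Δ·Π!·Σ² = 8/105  (sign +1)
B: Δ: 2! 0! 4! / 7! → 1/105; sum: t=0:+1/48 = 1/48; 3j²(1 3 2; 1 1 -2) = Δ·Π!·Σ² = 1/105  (sign +1)
I_A²/I_B² = (8/105)/(1/105) = 8/1

8/1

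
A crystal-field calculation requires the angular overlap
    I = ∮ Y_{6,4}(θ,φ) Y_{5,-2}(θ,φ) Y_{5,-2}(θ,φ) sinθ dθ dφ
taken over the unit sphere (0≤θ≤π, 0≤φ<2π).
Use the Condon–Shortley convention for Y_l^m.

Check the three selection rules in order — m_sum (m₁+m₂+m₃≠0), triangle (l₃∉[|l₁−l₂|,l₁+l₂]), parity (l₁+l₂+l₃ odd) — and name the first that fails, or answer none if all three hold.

none

Σmᵢ = 0  ✓
l₃∈[|l₁−l₂|,l₁+l₂]=[1,11], have l₃=5  ✓
Σlᵢ = 16 ⇒ even  ✓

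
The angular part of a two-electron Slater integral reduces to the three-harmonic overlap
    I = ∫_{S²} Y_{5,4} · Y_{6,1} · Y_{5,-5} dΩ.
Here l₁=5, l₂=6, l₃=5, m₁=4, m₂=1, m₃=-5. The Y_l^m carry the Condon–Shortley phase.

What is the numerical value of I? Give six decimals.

Checks pass: Σm=0; 16 even; l₃=5∈[1,11].
(2·5+1)(2·6+1)(2·5+1) = 1573
Δ: 6! 4! 6! / 17! → 1/28588560
sum: t=1:−1/345600 t=2:+1/13824 t=3:−1/5184 t=4:+1/13824 t=5:−1/345600 = -7/129600
3j²(5 6 5; 0 0 0) = Δ·Π!·Σ² = 80/7293  (sign +1)
sum: t=1:−1/2073600 = -1/2073600
3j²(5 6 5; 4 1 -5) = Δ·Π!·Σ² = 63/9724  (sign -1)
combine: 4πI² = 1573·80/7293·63/9724 = 420/3757
take √, sign -1: I = -0.09431898

-0.094319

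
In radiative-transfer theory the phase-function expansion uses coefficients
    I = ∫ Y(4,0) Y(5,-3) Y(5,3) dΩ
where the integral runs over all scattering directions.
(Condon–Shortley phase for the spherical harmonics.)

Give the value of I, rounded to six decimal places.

0.130198

Rules hold: Σm=0, L=14 even, 1≤5≤9.
N = 9·11·11 = 1089
Δ = 4!·4!·6!/15! = 1/3153150
Racah Σ t=0..4: t=0:+1/69120 t=1:−1/1728 t=2:+1/576 t=3:−1/1728 t=4:+1/69120 = 7/11520
⇒ 3j(4 5 5; 0 0 0)² = 2/143, sgn -1
Racah Σ t=0..2: t=0:+1/27648 t=1:−1/4320 t=2:+1/11520 = -1/9216
⇒ 3j(4 5 5; 0 -3 3)² = 2/143, sgn -1
4πI² = N·(3j₀)²·(3jₘ)² = 36/169
I = +1·√(0.213018/4π) = 0.13019760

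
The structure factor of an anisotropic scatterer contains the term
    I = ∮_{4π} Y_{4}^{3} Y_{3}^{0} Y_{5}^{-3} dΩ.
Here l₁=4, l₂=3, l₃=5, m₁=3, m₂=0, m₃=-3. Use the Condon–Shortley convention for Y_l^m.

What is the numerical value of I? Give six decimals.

0.103862

m-sum 0 ✓  L=12 even ✓  1≤5≤7 ✓
Π(2lᵢ+1) = 9×7×11 = 693
triangle coeff Δ(4,3,5) = 1/180180
Σ_t [0,2]: t=0:+1/576 t=1:−1/144 t=2:+1/576 = -1/288
(3j)²=20/1001 [(4 3 5; 0 0 0)], sign=+1
Σ_t [0,1]: t=0:+1/1440 t=1:−1/2880 = 1/2880
(3j)²=7/715 [(4 3 5; 3 0 -3)], sign=+1
⇒ 4πI² = 252/1859
I = (+1)√(252/1859/(4π)) = 0.10386175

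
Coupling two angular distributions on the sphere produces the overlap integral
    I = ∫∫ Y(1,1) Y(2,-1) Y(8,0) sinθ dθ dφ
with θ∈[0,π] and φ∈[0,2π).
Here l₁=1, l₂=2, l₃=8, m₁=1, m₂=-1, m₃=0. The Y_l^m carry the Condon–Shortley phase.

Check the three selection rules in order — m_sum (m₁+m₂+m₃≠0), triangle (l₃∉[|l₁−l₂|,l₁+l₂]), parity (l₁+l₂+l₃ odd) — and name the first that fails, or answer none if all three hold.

Σmᵢ = 0  ✓
l₃∈[|l₁−l₂|,l₁+l₂]=[1,3], have l₃=8  ✗
Σlᵢ = 11 ⇒ odd

triangle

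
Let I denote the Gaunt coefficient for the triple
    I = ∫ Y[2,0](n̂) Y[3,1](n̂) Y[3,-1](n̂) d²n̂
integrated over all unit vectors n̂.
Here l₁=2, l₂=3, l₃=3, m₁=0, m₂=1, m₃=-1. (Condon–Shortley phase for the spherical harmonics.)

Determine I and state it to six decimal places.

m-sum 0 ✓  L=8 even ✓  1≤3≤5 ✓
Π(2lᵢ+1) = 5×7×7 = 245
triangle coeff Δ(2,3,3) = 1/3780
Σ_t [0,2]: t=0:+1/24 t=1:−1/4 t=2:+1/24 = -1/6
(3j)²=4/105 [(2 3 3; 0 0 0)], sign=+1
Σ_t [0,2]: t=0:+1/96 t=1:−1/6 t=2:+1/16 = -3/32
(3j)²=3/140 [(2 3 3; 0 1 -1)], sign=-1
⇒ 4πI² = 1/5
I = (-1)√(1/5/(4π)) = -0.12615663

-0.126157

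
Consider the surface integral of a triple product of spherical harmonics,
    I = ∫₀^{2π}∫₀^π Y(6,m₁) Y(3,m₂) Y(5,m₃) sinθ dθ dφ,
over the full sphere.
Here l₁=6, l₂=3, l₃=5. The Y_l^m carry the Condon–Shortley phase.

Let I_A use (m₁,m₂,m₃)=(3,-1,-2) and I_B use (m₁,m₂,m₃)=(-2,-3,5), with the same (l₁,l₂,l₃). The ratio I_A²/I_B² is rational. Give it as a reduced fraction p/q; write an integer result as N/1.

18/1

Shared (l₁,l₂,l₃)=(6,3,5): N and (l;000)² cancel in I_A²/I_B².
A: Δ = 4!·8!·2!/15! = 1/675675; Racah Σ t=0..2: t=0:+1/34560 t=1:−1/8640 t=2:+1/40320 = -1/16128; ⇒ 3j(6 3 5; 3 -1 -2)² = 18/1001, sgn +1
B: Δ = 4!·8!·2!/15! = 1/675675; Racah Σ t=0..0: t=0:+1/1935360 = 1/1935360; ⇒ 3j(6 3 5; -2 -3 5)² = 1/1001, sgn +1
I_A²/I_B² = (18/1001)/(1/1001) = 18/1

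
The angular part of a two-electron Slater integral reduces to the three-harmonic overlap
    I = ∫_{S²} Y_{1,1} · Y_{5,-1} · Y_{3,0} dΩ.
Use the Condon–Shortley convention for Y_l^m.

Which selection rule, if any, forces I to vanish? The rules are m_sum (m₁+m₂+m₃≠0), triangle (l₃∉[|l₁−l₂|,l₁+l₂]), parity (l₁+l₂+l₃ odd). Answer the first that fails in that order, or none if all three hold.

triangle

Σmᵢ = 0  ✓
l₃∈[|l₁−l₂|,l₁+l₂]=[4,6], have l₃=3  ✗
Σlᵢ = 9 ⇒ odd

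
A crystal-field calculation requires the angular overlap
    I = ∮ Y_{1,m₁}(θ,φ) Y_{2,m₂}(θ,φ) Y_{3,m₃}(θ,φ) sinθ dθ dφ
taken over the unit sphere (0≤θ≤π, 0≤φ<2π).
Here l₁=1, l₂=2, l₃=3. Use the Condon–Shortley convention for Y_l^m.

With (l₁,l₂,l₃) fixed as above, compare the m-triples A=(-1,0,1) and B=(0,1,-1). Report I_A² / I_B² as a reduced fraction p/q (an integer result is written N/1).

Same 1,2,3: normalisation and zero-m 3j drop out of the ratio.
A: Δ: 0! 2! 4! / 7! → 1/105; sum: t=0:+1/8 = 1/8; 3j²(1 2 3; -1 0 1) = Δ·Π!·Σ² = 2/35  (sign +1)
B: Δ: 0! 2! 4! / 7! → 1/105; sum: t=0:+1/6 = 1/6; 3j²(1 2 3; 0 1 -1) = Δ·Π!·Σ² = 8/105  (sign +1)
I_A²/I_B² = (2/35)/(8/105) = 3/4

3/4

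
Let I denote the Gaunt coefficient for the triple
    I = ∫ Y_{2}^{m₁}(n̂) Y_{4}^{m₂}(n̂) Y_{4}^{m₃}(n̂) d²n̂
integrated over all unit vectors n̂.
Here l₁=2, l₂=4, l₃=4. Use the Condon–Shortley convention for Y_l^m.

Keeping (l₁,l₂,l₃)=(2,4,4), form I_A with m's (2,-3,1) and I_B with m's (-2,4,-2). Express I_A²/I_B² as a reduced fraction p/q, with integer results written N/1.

Same 2,4,4: normalisation and zero-m 3j drop out of the ratio.
A: Δ: 2! 2! 6! / 11! → 1/13860; sum: t=0:+1/480 = 1/480; 3j²(2 4 4; 2 -3 1) = Δ·Π!·Σ² = 3/110  (sign -1)
B: Δ: 2! 2! 6! / 11! → 1/13860; sum: t=2:+1/2880 = 1/2880; 3j²(2 4 4; -2 4 -2) = Δ·Π!·Σ² = 2/165  (sign +1)
I_A²/I_B² = (3/110)/(2/165) = 9/4

9/4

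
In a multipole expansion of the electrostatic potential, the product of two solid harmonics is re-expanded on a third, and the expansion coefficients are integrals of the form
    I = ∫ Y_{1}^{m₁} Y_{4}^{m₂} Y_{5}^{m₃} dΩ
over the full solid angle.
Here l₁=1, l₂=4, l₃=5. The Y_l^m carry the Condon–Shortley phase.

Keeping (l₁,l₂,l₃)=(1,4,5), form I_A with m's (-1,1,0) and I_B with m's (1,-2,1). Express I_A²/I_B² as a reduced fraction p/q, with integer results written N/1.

5/3

Same 1,4,5: normalisation and zero-m 3j drop out of the ratio.
A: Δ: 0! 2! 8! / 11! → 1/495; sum: t=0:+1/1440 = 1/1440; 3j²(1 4 5; -1 1 0) = Δ·Π!·Σ² = 2/99  (sign -1)
B: Δ: 0! 2! 8! / 11! → 1/495; sum: t=0:+1/2880 = 1/2880; 3j²(1 4 5; 1 -2 1) = Δ·Π!·Σ² = 2/165  (sign +1)
I_A²/I_B² = (2/99)/(2/165) = 5/3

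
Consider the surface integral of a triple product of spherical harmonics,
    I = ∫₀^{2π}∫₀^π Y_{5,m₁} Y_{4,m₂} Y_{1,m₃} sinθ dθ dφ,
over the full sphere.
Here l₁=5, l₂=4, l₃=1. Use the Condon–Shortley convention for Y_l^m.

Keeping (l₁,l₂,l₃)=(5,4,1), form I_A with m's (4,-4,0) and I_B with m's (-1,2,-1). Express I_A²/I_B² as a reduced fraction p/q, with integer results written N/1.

3/2

l's match ⇒ only the (l;m) 3-j factors differ between A and B.
A: triangle coeff Δ(5,4,1) = 1/495; Σ_t [0,0]: t=0:+1/40320 = 1/40320; (3j)²=1/55 [(5 4 1; 4 -4 0)], sign=-1
B: triangle coeff Δ(5,4,1) = 1/495; Σ_t [6,6]: t=6:+1/2880 = 1/2880; (3j)²=2/165 [(5 4 1; -1 2 -1)], sign=+1
I_A²/I_B² = (1/55)/(2/165) = 3/2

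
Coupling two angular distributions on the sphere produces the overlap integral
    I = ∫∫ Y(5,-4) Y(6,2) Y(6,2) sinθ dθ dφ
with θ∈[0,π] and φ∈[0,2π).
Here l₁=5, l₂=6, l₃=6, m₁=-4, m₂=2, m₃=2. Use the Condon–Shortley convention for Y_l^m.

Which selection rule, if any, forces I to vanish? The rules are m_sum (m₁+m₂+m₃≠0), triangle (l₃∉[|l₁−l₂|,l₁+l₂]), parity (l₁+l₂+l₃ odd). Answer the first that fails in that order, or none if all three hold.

parity

Σmᵢ = 0  ✓
l₃∈[|l₁−l₂|,l₁+l₂]=[1,11], have l₃=6  ✓
Σlᵢ = 17 ⇒ odd  ✗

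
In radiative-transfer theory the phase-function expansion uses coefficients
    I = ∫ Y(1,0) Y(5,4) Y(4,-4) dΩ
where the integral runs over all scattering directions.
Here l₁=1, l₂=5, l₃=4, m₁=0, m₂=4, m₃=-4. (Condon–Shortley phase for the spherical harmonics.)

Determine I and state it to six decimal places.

0.147319

Checks pass: Σm=0; 10 even; l₃=4∈[4,6].
(2·1+1)(2·5+1)(2·4+1) = 297
Δ: 2! 0! 8! / 11! → 1/495
sum: t=1:−1/576 = -1/576
3j²(1 5 4; 0 0 0) = Δ·Π!·Σ² = 5/99  (sign -1)
sum: t=1:−1/40320 = -1/40320
3j²(1 5 4; 0 4 -4) = Δ·Π!·Σ² = 1/55  (sign -1)
combine: 4πI² = 297·5/99·1/55 = 3/11
take √, sign +1: I = 0.14731920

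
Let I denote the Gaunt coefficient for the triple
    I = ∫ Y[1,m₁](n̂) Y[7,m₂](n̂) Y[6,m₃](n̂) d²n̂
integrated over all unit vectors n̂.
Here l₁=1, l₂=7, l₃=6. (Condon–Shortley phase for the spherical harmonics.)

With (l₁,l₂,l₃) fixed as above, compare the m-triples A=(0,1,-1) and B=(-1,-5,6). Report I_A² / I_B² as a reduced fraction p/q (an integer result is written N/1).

48/1

Same 1,7,6: normalisation and zero-m 3j drop out of the ratio.
A: Δ: 2! 0! 12! / 15! → 1/1365; sum: t=1:−1/604800 = -1/604800; 3j²(1 7 6; 0 1 -1) = Δ·Π!·Σ² = 16/455  (sign +1)
B: Δ: 2! 0! 12! / 15! → 1/1365; sum: t=2:+1/958003200 = 1/958003200; 3j²(1 7 6; -1 -5 6) = Δ·Π!·Σ² = 1/1365  (sign +1)
I_A²/I_B² = (16/455)/(1/1365) = 48/1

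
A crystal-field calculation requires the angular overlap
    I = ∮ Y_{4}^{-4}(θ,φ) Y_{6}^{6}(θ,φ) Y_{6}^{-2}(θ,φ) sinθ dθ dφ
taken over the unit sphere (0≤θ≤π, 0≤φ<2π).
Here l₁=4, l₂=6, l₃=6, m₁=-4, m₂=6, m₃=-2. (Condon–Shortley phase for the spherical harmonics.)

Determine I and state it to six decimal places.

0.056161

m-sum 0 ✓  L=16 even ✓  2≤6≤10 ✓
Π(2lᵢ+1) = 9×13×13 = 1521
triangle coeff Δ(4,6,6) = 1/15315300
Σ_t [0,4]: t=0:+1/829440 t=1:−1/25920 t=2:+1/9216 t=3:−1/25920 t=4:+1/829440 = 7/207360
(3j)²=28/2431 [(4 6 6; 0 0 0)], sign=+1
Σ_t [4,4]: t=4:+1/23224320 = 1/23224320
(3j)²=1/442 [(4 6 6; -4 6 -2)], sign=+1
⇒ 4πI² = 126/3179
I = (+1)√(126/3179/(4π)) = 0.05616103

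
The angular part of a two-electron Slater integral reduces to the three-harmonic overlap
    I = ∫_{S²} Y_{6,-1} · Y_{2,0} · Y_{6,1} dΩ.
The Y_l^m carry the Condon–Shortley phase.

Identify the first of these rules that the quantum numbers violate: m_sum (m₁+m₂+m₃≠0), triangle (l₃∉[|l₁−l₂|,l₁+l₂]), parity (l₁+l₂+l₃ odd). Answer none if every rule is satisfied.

azimuthal sum: -1 + 0 + 1 = 0  ✓
4 ≤ 6 ≤ 8 (triangle on l)  ✓
L = 6 + 2 + 6 = 14 (even)  ✓

none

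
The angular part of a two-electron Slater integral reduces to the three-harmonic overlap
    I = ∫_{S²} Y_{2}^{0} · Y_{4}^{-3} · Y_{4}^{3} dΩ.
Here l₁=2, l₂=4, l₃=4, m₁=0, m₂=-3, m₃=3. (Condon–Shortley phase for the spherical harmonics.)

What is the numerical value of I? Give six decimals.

0.057344

m-sum 0 ✓  L=10 even ✓  2≤4≤6 ✓
Π(2lᵢ+1) = 5×9×9 = 405
triangle coeff Δ(2,4,4) = 1/13860
Σ_t [0,2]: t=0:+1/192 t=1:−1/36 t=2:+1/192 = -5/288
(3j)²=20/693 [(2 4 4; 0 0 0)], sign=-1
Σ_t [0,1]: t=0:+1/480 t=1:−1/720 = 1/1440
(3j)²=7/1980 [(2 4 4; 0 -3 3)], sign=-1
⇒ 4πI² = 5/121
I = (+1)√(5/121/(4π)) = 0.05734392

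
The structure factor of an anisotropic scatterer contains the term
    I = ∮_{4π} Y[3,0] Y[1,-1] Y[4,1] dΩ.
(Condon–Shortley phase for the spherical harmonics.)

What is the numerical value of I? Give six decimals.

Checks pass: Σm=0; 8 even; l₃=4∈[2,4].
(2·3+1)(2·1+1)(2·4+1) = 189
Δ: 0! 6! 2! / 9! → 1/252
sum: t=0:+1/36 = 1/36
3j²(3 1 4; 0 0 0) = Δ·Π!·Σ² = 4/63  (sign +1)
sum: t=0:+1/72 = 1/72
3j²(3 1 4; 0 -1 1) = Δ·Π!·Σ² = 5/126  (sign -1)
combine: 4πI² = 189·4/63·5/126 = 10/21
take √, sign -1: I = -0.19466390

-0.194664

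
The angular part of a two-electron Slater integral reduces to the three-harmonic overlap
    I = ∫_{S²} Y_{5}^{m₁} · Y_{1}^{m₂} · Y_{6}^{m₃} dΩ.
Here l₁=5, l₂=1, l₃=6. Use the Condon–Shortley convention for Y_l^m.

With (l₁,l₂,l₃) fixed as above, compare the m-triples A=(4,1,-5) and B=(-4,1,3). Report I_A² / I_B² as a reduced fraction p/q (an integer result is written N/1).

55/3

l's match ⇒ only the (l;m) 3-j factors differ between A and B.
A: triangle coeff Δ(5,1,6) = 1/858; Σ_t [0,0]: t=0:+1/725760 = 1/725760; (3j)²=5/78 [(5 1 6; 4 1 -5)], sign=-1
B: triangle coeff Δ(5,1,6) = 1/858; Σ_t [0,0]: t=0:+1/725760 = 1/725760; (3j)²=1/286 [(5 1 6; -4 1 3)], sign=-1
I_A²/I_B² = (5/78)/(1/286) = 55/3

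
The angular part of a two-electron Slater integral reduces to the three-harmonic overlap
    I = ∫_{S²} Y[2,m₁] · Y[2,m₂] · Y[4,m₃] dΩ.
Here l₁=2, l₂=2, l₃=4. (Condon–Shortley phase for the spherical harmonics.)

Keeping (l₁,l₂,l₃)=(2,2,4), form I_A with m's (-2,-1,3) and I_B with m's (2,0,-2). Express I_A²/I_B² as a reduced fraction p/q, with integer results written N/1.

7/3

l's match ⇒ only the (l;m) 3-j factors differ between A and B.
A: triangle coeff Δ(2,2,4) = 1/630; Σ_t [0,0]: t=0:+1/144 = 1/144; (3j)²=1/18 [(2 2 4; -2 -1 3)], sign=-1
B: triangle coeff Δ(2,2,4) = 1/630; Σ_t [0,0]: t=0:+1/96 = 1/96; (3j)²=1/42 [(2 2 4; 2 0 -2)], sign=+1
I_A²/I_B² = (1/18)/(1/42) = 7/3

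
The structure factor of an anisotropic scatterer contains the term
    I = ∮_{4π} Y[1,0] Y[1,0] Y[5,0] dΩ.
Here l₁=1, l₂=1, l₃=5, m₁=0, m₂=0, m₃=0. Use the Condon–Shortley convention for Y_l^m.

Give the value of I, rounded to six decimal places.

triangle: need 0≤l₃≤2, have 5; I=0

0.000000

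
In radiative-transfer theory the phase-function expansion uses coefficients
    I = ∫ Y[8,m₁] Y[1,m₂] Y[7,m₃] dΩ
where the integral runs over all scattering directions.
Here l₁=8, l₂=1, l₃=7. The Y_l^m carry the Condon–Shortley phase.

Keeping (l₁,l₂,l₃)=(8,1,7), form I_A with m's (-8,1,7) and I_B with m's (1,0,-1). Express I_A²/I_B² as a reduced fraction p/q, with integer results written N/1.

40/21

Shared (l₁,l₂,l₃)=(8,1,7): N and (l;000)² cancel in I_A²/I_B².
A: Δ = 2!·14!·0!/17! = 1/2040; Racah Σ t=2..2: t=2:+1/174356582400 = 1/174356582400; ⇒ 3j(8 1 7; -8 1 7)² = 1/17, sgn +1
B: Δ = 2!·14!·0!/17! = 1/2040; Racah Σ t=1..1: t=1:−1/29030400 = -1/29030400; ⇒ 3j(8 1 7; 1 0 -1)² = 21/680, sgn -1
I_A²/I_B² = (1/17)/(21/680) = 40/21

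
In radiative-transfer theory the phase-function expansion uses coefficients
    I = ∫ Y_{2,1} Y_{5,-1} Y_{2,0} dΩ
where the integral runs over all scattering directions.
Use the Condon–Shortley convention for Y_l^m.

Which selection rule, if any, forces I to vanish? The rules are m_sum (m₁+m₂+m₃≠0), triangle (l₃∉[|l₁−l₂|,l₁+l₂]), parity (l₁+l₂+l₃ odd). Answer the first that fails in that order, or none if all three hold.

Σmᵢ = 0  ✓
l₃∈[|l₁−l₂|,l₁+l₂]=[3,7], have l₃=2  ✗
Σlᵢ = 9 ⇒ odd

triangle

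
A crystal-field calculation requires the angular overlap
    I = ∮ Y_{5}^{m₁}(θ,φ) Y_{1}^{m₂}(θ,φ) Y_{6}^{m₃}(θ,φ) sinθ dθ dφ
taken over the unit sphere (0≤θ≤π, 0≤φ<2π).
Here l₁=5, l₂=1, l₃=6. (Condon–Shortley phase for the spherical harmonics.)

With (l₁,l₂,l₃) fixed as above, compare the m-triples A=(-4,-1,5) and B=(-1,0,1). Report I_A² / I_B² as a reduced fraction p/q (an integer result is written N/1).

l's match ⇒ only the (l;m) 3-j factors differ between A and B.
A: triangle coeff Δ(5,1,6) = 1/858; Σ_t [0,0]: t=0:+1/725760 = 1/725760; (3j)²=5/78 [(5 1 6; -4 -1 5)], sign=-1
B: triangle coeff Δ(5,1,6) = 1/858; Σ_t [0,0]: t=0:+1/17280 = 1/17280; (3j)²=35/858 [(5 1 6; -1 0 1)], sign=-1
I_A²/I_B² = (5/78)/(35/858) = 11/7

11/7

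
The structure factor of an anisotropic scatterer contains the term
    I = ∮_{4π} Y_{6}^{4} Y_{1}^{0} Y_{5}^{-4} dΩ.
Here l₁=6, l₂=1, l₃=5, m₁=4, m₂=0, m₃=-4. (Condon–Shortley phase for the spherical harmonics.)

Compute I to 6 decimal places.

0.182727

Rules hold: Σm=0, L=12 even, 5≤5≤7.
N = 13·3·11 = 429
Δ = 2!·10!·0!/13! = 1/858
Racah Σ t=1..1: t=1:−1/14400 = -1/14400
⇒ 3j(6 1 5; 0 0 0)² = 6/143, sgn +1
Racah Σ t=1..1: t=1:−1/362880 = -1/362880
⇒ 3j(6 1 5; 4 0 -4)² = 10/429, sgn +1
4πI² = N·(3j₀)²·(3jₘ)² = 60/143
I = +1·√(0.41958/4π) = 0.18272698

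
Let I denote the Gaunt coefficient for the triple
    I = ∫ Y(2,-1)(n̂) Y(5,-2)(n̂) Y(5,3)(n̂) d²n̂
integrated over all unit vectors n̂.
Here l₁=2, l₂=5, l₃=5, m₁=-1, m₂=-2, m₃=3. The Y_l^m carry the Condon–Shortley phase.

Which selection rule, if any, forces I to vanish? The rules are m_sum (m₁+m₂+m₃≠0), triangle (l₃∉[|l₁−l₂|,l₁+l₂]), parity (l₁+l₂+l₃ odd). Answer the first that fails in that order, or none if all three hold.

Σmᵢ = 0  ✓
l₃∈[|l₁−l₂|,l₁+l₂]=[3,7], have l₃=5  ✓
Σlᵢ = 12 ⇒ even  ✓

none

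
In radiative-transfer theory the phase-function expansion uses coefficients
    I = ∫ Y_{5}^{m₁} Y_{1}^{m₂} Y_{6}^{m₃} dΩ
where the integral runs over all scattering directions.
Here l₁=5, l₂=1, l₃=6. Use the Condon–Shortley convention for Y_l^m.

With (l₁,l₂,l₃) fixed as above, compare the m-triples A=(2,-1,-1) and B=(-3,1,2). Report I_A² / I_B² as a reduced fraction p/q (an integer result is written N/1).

5/3

Same 5,1,6: normalisation and zero-m 3j drop out of the ratio.
A: Δ: 0! 10! 2! / 13! → 1/858; sum: t=0:+1/60480 = 1/60480; 3j²(5 1 6; 2 -1 -1) = Δ·Π!·Σ² = 5/429  (sign -1)
B: Δ: 0! 10! 2! / 13! → 1/858; sum: t=0:+1/161280 = 1/161280; 3j²(5 1 6; -3 1 2) = Δ·Π!·Σ² = 1/143  (sign +1)
I_A²/I_B² = (5/429)/(1/143) = 5/3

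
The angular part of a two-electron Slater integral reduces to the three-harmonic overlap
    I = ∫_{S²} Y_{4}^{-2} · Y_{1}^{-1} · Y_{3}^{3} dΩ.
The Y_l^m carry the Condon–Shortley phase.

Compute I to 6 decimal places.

m-sum 0 ✓  L=8 even ✓  3≤3≤5 ✓
Π(2lᵢ+1) = 9×3×7 = 189
triangle coeff Δ(4,1,3) = 1/252
Σ_t [1,1]: t=1:−1/36 = -1/36
(3j)²=4/63 [(4 1 3; 0 0 0)], sign=+1
Σ_t [0,0]: t=0:+1/1440 = 1/1440
(3j)²=1/252 [(4 1 3; -2 -1 3)], sign=+1
⇒ 4πI² = 1/21
I = (+1)√(1/21/(4π)) = 0.06155813

0.061558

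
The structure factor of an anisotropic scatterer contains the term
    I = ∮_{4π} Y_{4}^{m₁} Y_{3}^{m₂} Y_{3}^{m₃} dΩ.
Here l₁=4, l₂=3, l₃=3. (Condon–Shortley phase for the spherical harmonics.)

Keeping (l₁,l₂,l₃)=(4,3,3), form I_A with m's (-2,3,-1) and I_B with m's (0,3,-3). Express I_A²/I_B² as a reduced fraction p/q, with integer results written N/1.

l's match ⇒ only the (l;m) 3-j factors differ between A and B.
A: triangle coeff Δ(4,3,3) = 1/34650; Σ_t [4,4]: t=4:+1/192 = 1/192; (3j)²=3/77 [(4 3 3; -2 3 -1)], sign=+1
B: triangle coeff Δ(4,3,3) = 1/34650; Σ_t [4,4]: t=4:+1/1152 = 1/1152; (3j)²=1/154 [(4 3 3; 0 3 -3)], sign=+1
I_A²/I_B² = (3/77)/(1/154) = 6/1

6/1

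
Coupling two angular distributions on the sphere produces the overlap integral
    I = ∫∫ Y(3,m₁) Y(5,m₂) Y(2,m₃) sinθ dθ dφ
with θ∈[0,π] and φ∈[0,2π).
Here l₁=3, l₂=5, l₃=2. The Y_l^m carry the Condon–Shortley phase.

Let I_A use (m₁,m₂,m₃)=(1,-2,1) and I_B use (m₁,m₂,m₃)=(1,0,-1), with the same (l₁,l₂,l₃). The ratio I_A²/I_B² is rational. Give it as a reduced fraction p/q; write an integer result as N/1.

Shared (l₁,l₂,l₃)=(3,5,2): N and (l;000)² cancel in I_A²/I_B².
A: Δ = 6!·0!·4!/11! = 1/2310; Racah Σ t=2..2: t=2:+1/288 = 1/288; ⇒ 3j(3 5 2; 1 -2 1)² = 1/22, sgn -1
B: Δ = 6!·0!·4!/11! = 1/2310; Racah Σ t=2..2: t=2:+1/288 = 1/288; ⇒ 3j(3 5 2; 1 0 -1)² = 5/231, sgn -1
I_A²/I_B² = (1/22)/(5/231) = 21/10

21/10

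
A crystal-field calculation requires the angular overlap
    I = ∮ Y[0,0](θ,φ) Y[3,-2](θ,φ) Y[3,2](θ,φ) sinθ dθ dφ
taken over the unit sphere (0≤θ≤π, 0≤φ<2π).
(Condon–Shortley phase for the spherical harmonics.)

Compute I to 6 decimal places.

m-sum 0 ✓  L=6 even ✓  3≤3≤3 ✓
Π(2lᵢ+1) = 1×7×7 = 49
triangle coeff Δ(0,3,3) = 1/7
Σ_t [0,0]: t=0:+1/36 = 1/36
(3j)²=1/7 [(0 3 3; 0 0 0)], sign=-1
Σ_t [0,0]: t=0:+1/120 = 1/120
(3j)²=1/7 [(0 3 3; 0 -2 2)], sign=-1
⇒ 4πI² = 1/1
I = (+1)√(1/1/(4π)) = 0.28209479

0.282095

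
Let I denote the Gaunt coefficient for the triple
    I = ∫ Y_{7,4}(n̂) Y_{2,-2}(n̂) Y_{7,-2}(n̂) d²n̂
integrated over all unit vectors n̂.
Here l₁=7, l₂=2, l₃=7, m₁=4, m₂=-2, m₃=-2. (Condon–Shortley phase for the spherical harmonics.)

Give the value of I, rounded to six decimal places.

-0.163963

m-sum 0 ✓  L=16 even ✓  5≤7≤9 ✓
Π(2lᵢ+1) = 15×5×15 = 1125
triangle coeff Δ(7,2,7) = 1/185640
Σ_t [0,2]: t=0:+1/2419200 t=1:−1/518400 t=2:+1/2419200 = -1/907200
(3j)²=56/3315 [(7 2 7; 0 0 0)], sign=+1
Σ_t [0,0]: t=0:+1/8709120 = 1/8709120
(3j)²=55/3094 [(7 2 7; 4 -2 -2)], sign=-1
⇒ 4πI² = 16500/48841
I = (-1)√(16500/48841/(4π)) = -0.16396259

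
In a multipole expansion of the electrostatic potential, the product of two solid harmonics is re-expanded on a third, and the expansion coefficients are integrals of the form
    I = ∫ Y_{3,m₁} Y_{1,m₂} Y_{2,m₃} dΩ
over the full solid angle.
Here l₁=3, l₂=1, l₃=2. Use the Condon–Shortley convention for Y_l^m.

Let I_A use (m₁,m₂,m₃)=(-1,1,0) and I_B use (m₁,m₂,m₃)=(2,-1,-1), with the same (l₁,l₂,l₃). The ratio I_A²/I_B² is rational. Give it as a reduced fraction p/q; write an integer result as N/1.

Shared (l₁,l₂,l₃)=(3,1,2): N and (l;000)² cancel in I_A²/I_B².
A: Δ = 2!·4!·0!/7! = 1/105; Racah Σ t=2..2: t=2:+1/8 = 1/8; ⇒ 3j(3 1 2; -1 1 0)² = 2/35, sgn +1
B: Δ = 2!·4!·0!/7! = 1/105; Racah Σ t=0..0: t=0:+1/12 = 1/12; ⇒ 3j(3 1 2; 2 -1 -1)² = 2/21, sgn -1
I_A²/I_B² = (2/35)/(2/21) = 3/5

3/5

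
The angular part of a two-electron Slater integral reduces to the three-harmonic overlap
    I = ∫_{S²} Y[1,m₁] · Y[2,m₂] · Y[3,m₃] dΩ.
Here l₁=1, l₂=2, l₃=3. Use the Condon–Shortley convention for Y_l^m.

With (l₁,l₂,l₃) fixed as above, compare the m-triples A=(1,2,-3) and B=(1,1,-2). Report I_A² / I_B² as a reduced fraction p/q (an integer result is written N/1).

Same 1,2,3: normalisation and zero-m 3j drop out of the ratio.
A: Δ: 0! 2! 4! / 7! → 1/105; sum: t=0:+1/48 = 1/48; 3j²(1 2 3; 1 2 -3) = Δ·Π!·Σ² = 1/7  (sign +1)
B: Δ: 0! 2! 4! / 7! → 1/105; sum: t=0:+1/12 = 1/12; 3j²(1 2 3; 1 1 -2) = Δ·Π!·Σ² = 2/21  (sign -1)
I_A²/I_B² = (1/7)/(2/21) = 3/2

3/2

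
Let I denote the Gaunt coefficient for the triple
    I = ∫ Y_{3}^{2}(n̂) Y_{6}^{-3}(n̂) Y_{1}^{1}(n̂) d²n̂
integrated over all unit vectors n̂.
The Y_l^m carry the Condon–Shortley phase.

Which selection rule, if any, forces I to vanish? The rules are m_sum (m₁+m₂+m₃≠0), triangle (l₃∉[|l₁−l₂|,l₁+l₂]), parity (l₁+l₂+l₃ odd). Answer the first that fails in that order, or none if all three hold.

triangle

m₁+m₂+m₃ = 2 − 3 + 1 = 0  ✓
triangle: |3−6|=3 ≤ l₃=1 ≤ 3+6=9  ✗
parity: l₁+l₂+l₃ = 10 is even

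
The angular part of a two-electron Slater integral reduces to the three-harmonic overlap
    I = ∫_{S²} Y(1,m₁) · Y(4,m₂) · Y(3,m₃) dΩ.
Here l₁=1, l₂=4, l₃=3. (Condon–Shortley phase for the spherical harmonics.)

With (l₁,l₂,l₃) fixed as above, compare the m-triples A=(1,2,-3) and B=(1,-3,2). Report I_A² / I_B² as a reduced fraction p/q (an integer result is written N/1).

Shared (l₁,l₂,l₃)=(1,4,3): N and (l;000)² cancel in I_A²/I_B².
A: Δ = 2!·0!·6!/9! = 1/252; Racah Σ t=0..0: t=0:+1/1440 = 1/1440; ⇒ 3j(1 4 3; 1 2 -3)² = 1/252, sgn +1
B: Δ = 2!·0!·6!/9! = 1/252; Racah Σ t=0..0: t=0:+1/240 = 1/240; ⇒ 3j(1 4 3; 1 -3 2)² = 1/12, sgn -1
I_A²/I_B² = (1/252)/(1/12) = 1/21

1/21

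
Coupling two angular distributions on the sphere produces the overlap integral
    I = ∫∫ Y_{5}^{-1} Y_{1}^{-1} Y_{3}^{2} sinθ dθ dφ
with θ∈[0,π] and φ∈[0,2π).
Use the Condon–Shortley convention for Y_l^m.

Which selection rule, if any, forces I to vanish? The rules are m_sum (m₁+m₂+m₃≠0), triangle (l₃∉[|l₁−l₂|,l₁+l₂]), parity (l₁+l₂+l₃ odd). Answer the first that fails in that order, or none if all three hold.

Σmᵢ = 0  ✓
l₃∈[|l₁−l₂|,l₁+l₂]=[4,6], have l₃=3  ✗
Σlᵢ = 9 ⇒ odd

triangle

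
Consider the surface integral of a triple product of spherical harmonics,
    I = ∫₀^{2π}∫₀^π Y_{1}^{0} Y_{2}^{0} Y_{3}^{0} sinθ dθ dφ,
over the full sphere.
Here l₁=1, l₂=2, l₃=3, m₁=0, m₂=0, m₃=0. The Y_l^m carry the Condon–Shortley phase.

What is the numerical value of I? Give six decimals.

0.247767

m-sum 0 ✓  L=6 even ✓  1≤3≤3 ✓
Π(2lᵢ+1) = 3×5×7 = 105
triangle coeff Δ(1,2,3) = 1/105
Σ_t [0,0]: t=0:+1/4 = 1/4
(3j)²=3/35 [(1 2 3; 0 0 0)], sign=-1
(m-triple is (0,0,0) — same symbol as above.)
⇒ 4πI² = 27/35
I = (+1)√(27/35/(4π)) = 0.24776670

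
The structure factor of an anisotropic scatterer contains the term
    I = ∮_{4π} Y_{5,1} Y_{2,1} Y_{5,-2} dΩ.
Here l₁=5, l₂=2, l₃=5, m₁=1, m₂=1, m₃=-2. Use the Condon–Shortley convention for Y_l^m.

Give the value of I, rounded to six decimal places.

Checks pass: Σm=0; 12 even; l₃=5∈[3,7].
(2·5+1)(2·2+1)(2·5+1) = 605
Δ: 2! 8! 2! / 13! → 1/38610
sum: t=0:+1/2880 t=1:−1/576 t=2:+1/2880 = -1/960
3j²(5 2 5; 0 0 0) = Δ·Π!·Σ² = 10/429  (sign +1)
sum: t=1:−1/1440 t=2:+1/2880 = -1/2880
3j²(5 2 5; 1 1 -2) = Δ·Π!·Σ² = 7/715  (sign +1)
combine: 4πI² = 605·10/429·7/715 = 70/507
take √, sign +1: I = 0.10481902

0.104819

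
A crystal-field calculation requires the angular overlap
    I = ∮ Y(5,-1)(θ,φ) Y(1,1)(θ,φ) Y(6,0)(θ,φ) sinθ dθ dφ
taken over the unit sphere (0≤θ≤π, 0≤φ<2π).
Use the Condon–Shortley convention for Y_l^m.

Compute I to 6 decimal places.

m-sum 0 ✓  L=12 even ✓  4≤6≤6 ✓
Π(2lᵢ+1) = 11×3×13 = 429
triangle coeff Δ(5,1,6) = 1/858
Σ_t [0,0]: t=0:+1/14400 = 1/14400
(3j)²=6/143 [(5 1 6; 0 0 0)], sign=+1
Σ_t [0,0]: t=0:+1/34560 = 1/34560
(3j)²=5/286 [(5 1 6; -1 1 0)], sign=+1
⇒ 4πI² = 45/143
I = (+1)√(45/143/(4π)) = 0.15824621

0.158246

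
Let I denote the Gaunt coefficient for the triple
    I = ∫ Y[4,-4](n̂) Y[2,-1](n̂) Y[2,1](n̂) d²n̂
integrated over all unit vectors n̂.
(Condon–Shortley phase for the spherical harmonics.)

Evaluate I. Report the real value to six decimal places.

0.000000

Σmᵢ = -4 ≠ 0, so the φ-integral vanishes; I = 0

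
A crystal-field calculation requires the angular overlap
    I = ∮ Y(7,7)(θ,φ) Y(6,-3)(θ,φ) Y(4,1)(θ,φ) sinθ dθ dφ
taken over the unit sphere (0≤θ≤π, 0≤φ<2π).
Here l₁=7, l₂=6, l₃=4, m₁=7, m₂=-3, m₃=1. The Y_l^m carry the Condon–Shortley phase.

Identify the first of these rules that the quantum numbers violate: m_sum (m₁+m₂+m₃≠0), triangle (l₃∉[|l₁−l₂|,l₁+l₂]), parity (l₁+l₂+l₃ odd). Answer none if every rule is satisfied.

m_sum

azimuthal sum: 7 − 3 + 1 = 5  ✗
1 ≤ 4 ≤ 13 (triangle on l)
L = 7 + 6 + 4 = 17 (odd)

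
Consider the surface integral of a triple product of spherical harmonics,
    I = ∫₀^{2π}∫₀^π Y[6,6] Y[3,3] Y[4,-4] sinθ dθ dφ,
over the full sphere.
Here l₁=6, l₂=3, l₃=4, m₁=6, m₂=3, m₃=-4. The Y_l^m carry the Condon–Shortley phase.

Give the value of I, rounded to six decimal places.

m-sum = 6 + 3 − 4 = 5 ≠ 0 ⇒ I = 0

0.000000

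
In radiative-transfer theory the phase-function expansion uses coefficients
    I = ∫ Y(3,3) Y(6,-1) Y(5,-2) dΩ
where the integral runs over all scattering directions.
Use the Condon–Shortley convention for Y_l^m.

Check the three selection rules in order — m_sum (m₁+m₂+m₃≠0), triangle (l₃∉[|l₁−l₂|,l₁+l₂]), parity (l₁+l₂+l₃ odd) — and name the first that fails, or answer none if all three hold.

Σmᵢ = 0  ✓
l₃∈[|l₁−l₂|,l₁+l₂]=[3,9], have l₃=5  ✓
Σlᵢ = 14 ⇒ even  ✓

none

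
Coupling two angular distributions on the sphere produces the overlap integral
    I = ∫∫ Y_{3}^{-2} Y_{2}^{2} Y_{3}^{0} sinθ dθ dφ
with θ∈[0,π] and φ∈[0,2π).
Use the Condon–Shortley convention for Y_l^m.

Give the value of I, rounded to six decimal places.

-0.188063

Checks pass: Σm=0; 8 even; l₃=3∈[1,5].
(2·3+1)(2·2+1)(2·3+1) = 245
Δ: 2! 4! 2! / 9! → 1/3780
sum: t=0:+1/24 t=1:−1/4 t=2:+1/24 = -1/6
3j²(3 2 3; 0 0 0) = Δ·Π!·Σ² = 4/105  (sign +1)
sum: t=2:+1/24 = 1/24
3j²(3 2 3; -2 2 0) = Δ·Π!·Σ² = 1/21  (sign -1)
combine: 4πI² = 245·4/105·1/21 = 4/9
take √, sign -1: I = -0.18806319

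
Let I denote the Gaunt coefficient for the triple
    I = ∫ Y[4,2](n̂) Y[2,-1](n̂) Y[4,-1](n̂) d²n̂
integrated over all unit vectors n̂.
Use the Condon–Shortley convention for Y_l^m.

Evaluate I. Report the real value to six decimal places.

0.127700

m-sum 0 ✓  L=10 even ✓  2≤4≤6 ✓
Π(2lᵢ+1) = 9×5×9 = 405
triangle coeff Δ(4,2,4) = 1/13860
Σ_t [0,2]: t=0:+1/192 t=1:−1/36 t=2:+1/192 = -5/288
(3j)²=20/693 [(4 2 4; 0 0 0)], sign=-1
Σ_t [0,1]: t=0:+1/96 t=1:−1/240 = 1/160
(3j)²=27/1540 [(4 2 4; 2 -1 -1)], sign=-1
⇒ 4πI² = 1215/5929
I = (+1)√(1215/5929/(4π)) = 0.12770047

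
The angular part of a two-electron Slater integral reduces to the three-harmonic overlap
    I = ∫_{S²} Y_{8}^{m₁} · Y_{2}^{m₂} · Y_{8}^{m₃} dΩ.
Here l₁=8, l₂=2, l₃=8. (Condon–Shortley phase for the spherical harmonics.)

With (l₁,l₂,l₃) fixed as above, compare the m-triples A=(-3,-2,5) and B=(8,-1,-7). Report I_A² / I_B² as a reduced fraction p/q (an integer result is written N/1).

13/15

Same 8,2,8: normalisation and zero-m 3j drop out of the ratio.
A: Δ: 2! 14! 2! / 19! → 1/348840; sum: t=0:+1/958003200 = 1/958003200; 3j²(8 2 8; -3 -2 5) = Δ·Π!·Σ² = 13/969  (sign -1)
B: Δ: 2! 14! 2! / 19! → 1/348840; sum: t=0:+1/174356582400 = 1/174356582400; 3j²(8 2 8; 8 -1 -7) = Δ·Π!·Σ² = 5/323  (sign -1)
I_A²/I_B² = (13/969)/(5/323) = 13/15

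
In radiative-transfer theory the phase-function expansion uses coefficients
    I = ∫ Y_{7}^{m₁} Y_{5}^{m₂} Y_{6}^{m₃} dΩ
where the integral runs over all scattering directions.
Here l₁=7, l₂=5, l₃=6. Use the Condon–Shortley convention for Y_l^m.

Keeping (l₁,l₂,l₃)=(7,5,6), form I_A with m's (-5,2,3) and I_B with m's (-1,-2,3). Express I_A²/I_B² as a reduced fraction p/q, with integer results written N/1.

Same 7,5,6: normalisation and zero-m 3j drop out of the ratio.
A: Δ: 6! 8! 4! / 19! → 1/174594420; sum: t=4:+1/11612160 t=5:−1/2419200 t=6:+1/6220800 = -29/174182400; 3j²(7 5 6; -5 2 3) = Δ·Π!·Σ² = 841/83980  (sign +1)
B: Δ: 6! 8! 4! / 19! → 1/174594420; sum: t=0:+1/174182400 t=1:−1/2419200 t=2:+1/414720 t=3:−1/622080 = 23/58060800; 3j²(7 5 6; -1 -2 3) = Δ·Π!·Σ² = 1587/923780  (sign -1)
I_A²/I_B² = (841/83980)/(1587/923780) = 9251/1587

9251/1587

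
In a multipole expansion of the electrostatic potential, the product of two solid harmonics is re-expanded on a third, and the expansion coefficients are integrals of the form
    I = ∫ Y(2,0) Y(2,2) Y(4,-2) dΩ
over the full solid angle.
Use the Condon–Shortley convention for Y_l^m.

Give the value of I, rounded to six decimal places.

0.156078

m-sum 0 ✓  L=8 even ✓  0≤4≤4 ✓
Π(2lᵢ+1) = 5×5×9 = 225
triangle coeff Δ(2,2,4) = 1/630
Σ_t [0,0]: t=0:+1/16 = 1/16
(3j)²=2/35 [(2 2 4; 0 0 0)], sign=+1
Σ_t [0,0]: t=0:+1/96 = 1/96
(3j)²=1/42 [(2 2 4; 0 2 -2)], sign=+1
⇒ 4πI² = 15/49
I = (+1)√(15/49/(4π)) = 0.15607835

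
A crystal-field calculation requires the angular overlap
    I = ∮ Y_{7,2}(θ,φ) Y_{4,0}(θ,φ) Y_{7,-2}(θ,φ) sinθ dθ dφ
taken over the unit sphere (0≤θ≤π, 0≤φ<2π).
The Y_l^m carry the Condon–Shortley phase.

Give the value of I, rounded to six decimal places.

0.041390

m-sum 0 ✓  L=18 even ✓  3≤7≤11 ✓
Π(2lᵢ+1) = 15×9×15 = 2025
triangle coeff Δ(7,4,7) = 1/58198140
Σ_t [0,4]: t=0:+1/17418240 t=1:−1/622080 t=2:+1/230400 t=3:−1/622080 t=4:+1/17418240 = 1/806400
(3j)²=2268/230945 [(7 4 7; 0 0 0)], sign=-1
Σ_t [0,4]: t=0:+1/8294400 t=1:−1/622080 t=2:+1/483840 t=3:−1/2903040 t=4:+1/209018880 = 251/1045094400
(3j)²=63001/58198140 [(7 4 7; 2 0 -2)], sign=-1
⇒ 4πI² = 45927729/2133423721
I = (+1)√(45927729/2133423721/(4π)) = 0.04138986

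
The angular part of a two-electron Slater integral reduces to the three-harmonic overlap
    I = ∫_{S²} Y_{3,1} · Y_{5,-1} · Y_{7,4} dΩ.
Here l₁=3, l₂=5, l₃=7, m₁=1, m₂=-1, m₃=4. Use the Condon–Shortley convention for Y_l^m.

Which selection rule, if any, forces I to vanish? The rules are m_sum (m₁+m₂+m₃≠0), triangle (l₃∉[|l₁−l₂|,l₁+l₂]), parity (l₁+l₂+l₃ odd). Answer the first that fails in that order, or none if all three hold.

m_sum

azimuthal sum: 1 − 1 + 4 = 4  ✗
2 ≤ 7 ≤ 8 (triangle on l)
L = 3 + 5 + 7 = 15 (odd)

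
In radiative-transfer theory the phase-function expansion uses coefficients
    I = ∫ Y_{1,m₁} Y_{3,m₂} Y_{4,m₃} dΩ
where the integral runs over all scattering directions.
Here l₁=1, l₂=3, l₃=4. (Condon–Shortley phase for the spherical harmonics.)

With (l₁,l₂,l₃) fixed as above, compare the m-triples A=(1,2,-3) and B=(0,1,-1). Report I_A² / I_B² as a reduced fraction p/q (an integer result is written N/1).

Shared (l₁,l₂,l₃)=(1,3,4): N and (l;000)² cancel in I_A²/I_B².
A: Δ = 0!·2!·6!/9! = 1/252; Racah Σ t=0..0: t=0:+1/240 = 1/240; ⇒ 3j(1 3 4; 1 2 -3)² = 1/12, sgn -1
B: Δ = 0!·2!·6!/9! = 1/252; Racah Σ t=0..0: t=0:+1/48 = 1/48; ⇒ 3j(1 3 4; 0 1 -1)² = 5/84, sgn -1
I_A²/I_B² = (1/12)/(5/84) = 7/5

7/5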